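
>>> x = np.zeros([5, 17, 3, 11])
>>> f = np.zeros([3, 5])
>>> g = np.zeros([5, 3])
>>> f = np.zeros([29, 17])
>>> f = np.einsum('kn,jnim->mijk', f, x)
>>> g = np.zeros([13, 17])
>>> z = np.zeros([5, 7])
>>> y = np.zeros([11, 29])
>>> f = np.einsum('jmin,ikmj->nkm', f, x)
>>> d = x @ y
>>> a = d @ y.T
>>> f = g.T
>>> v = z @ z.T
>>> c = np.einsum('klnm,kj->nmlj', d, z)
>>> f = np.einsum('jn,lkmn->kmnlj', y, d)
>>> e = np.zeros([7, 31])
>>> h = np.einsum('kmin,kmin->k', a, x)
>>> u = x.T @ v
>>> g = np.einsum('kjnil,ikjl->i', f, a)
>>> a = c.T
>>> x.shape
(5, 17, 3, 11)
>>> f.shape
(17, 3, 29, 5, 11)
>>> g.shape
(5,)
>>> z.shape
(5, 7)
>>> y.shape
(11, 29)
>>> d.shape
(5, 17, 3, 29)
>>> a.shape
(7, 17, 29, 3)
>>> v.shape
(5, 5)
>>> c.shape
(3, 29, 17, 7)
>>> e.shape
(7, 31)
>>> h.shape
(5,)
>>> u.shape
(11, 3, 17, 5)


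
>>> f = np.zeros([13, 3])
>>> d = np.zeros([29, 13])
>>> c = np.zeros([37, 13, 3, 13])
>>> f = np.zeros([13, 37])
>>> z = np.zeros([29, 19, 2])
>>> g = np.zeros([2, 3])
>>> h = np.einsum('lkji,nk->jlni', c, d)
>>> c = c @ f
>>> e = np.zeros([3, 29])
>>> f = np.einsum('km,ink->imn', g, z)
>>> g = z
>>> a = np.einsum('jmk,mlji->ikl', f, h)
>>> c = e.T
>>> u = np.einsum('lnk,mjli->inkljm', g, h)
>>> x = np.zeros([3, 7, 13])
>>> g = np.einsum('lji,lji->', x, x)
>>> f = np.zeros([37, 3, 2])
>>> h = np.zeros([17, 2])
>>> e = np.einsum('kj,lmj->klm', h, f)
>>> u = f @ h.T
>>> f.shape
(37, 3, 2)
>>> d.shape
(29, 13)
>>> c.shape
(29, 3)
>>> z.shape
(29, 19, 2)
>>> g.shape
()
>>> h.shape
(17, 2)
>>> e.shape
(17, 37, 3)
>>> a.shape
(13, 19, 37)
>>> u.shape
(37, 3, 17)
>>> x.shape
(3, 7, 13)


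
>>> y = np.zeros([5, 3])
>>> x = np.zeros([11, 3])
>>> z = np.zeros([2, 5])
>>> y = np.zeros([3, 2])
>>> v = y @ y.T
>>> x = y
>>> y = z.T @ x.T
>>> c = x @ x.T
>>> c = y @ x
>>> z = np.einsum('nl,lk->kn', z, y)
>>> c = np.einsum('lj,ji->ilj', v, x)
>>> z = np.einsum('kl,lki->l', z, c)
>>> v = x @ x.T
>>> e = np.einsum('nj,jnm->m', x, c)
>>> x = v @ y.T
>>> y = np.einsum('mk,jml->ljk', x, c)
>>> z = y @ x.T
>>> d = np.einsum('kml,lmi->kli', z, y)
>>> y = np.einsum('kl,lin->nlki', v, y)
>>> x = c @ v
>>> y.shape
(5, 3, 3, 2)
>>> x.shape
(2, 3, 3)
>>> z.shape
(3, 2, 3)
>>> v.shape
(3, 3)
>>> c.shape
(2, 3, 3)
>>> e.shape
(3,)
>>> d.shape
(3, 3, 5)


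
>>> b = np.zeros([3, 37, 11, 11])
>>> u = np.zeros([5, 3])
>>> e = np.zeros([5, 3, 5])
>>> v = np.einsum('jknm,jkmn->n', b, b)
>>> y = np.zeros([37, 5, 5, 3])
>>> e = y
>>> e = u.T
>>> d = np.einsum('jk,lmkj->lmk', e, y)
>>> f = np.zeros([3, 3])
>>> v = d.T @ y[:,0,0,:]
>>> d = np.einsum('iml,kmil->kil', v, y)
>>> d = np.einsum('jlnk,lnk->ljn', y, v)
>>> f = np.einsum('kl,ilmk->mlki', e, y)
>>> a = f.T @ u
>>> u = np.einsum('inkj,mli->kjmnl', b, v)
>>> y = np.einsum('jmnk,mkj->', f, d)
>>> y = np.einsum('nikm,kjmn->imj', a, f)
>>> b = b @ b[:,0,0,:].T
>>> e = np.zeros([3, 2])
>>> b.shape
(3, 37, 11, 3)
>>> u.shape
(11, 11, 5, 37, 5)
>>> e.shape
(3, 2)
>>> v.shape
(5, 5, 3)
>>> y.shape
(3, 3, 5)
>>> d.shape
(5, 37, 5)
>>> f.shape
(5, 5, 3, 37)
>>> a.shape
(37, 3, 5, 3)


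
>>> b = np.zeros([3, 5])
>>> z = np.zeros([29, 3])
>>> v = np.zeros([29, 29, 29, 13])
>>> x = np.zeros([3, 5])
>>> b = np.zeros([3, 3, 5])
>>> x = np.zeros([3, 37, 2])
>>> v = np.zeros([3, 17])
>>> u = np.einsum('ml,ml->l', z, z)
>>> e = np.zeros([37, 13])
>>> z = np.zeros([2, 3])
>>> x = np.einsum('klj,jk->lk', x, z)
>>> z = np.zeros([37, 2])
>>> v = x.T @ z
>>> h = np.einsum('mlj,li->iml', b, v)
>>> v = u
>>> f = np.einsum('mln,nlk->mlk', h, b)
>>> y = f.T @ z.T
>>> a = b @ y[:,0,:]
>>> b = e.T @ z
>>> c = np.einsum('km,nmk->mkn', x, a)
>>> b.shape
(13, 2)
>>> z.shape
(37, 2)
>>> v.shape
(3,)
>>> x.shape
(37, 3)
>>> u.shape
(3,)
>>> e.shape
(37, 13)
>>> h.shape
(2, 3, 3)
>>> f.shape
(2, 3, 5)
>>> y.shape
(5, 3, 37)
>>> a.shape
(3, 3, 37)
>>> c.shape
(3, 37, 3)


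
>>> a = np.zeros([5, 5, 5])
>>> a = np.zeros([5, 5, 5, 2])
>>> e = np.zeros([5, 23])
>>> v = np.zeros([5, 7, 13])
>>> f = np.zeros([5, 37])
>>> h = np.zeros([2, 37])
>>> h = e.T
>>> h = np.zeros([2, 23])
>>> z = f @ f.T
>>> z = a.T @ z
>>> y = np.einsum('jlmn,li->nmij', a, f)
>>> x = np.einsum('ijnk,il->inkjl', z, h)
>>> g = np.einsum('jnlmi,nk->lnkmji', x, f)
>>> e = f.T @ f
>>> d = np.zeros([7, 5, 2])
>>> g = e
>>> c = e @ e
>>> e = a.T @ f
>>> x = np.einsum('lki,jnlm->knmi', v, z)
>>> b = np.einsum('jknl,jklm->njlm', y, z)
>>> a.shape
(5, 5, 5, 2)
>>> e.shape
(2, 5, 5, 37)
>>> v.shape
(5, 7, 13)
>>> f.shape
(5, 37)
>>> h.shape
(2, 23)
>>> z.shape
(2, 5, 5, 5)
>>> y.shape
(2, 5, 37, 5)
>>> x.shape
(7, 5, 5, 13)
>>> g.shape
(37, 37)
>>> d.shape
(7, 5, 2)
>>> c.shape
(37, 37)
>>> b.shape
(37, 2, 5, 5)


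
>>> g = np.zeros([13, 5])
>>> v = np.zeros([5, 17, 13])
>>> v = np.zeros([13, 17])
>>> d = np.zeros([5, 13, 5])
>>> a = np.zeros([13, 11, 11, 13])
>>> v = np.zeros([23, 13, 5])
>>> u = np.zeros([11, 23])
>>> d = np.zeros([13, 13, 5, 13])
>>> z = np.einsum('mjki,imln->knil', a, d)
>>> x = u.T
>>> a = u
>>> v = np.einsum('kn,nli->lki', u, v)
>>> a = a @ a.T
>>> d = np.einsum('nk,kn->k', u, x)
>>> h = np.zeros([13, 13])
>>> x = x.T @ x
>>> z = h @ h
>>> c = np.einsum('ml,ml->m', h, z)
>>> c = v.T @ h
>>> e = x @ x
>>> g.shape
(13, 5)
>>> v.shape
(13, 11, 5)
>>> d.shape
(23,)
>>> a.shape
(11, 11)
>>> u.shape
(11, 23)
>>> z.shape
(13, 13)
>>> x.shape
(11, 11)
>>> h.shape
(13, 13)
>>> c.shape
(5, 11, 13)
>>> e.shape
(11, 11)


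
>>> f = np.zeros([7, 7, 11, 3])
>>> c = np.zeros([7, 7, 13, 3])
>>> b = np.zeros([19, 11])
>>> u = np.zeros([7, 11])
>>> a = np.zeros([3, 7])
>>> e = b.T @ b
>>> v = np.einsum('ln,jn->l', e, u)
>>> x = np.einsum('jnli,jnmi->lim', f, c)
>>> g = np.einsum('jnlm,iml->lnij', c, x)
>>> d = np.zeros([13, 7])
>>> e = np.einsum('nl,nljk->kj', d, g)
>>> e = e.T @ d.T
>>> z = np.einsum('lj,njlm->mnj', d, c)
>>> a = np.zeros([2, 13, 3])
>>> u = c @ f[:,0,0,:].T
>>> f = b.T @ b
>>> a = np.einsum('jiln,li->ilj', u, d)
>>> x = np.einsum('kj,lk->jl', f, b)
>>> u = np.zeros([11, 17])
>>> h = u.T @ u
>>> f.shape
(11, 11)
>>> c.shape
(7, 7, 13, 3)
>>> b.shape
(19, 11)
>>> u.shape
(11, 17)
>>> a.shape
(7, 13, 7)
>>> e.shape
(11, 13)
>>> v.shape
(11,)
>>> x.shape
(11, 19)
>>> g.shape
(13, 7, 11, 7)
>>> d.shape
(13, 7)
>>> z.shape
(3, 7, 7)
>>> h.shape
(17, 17)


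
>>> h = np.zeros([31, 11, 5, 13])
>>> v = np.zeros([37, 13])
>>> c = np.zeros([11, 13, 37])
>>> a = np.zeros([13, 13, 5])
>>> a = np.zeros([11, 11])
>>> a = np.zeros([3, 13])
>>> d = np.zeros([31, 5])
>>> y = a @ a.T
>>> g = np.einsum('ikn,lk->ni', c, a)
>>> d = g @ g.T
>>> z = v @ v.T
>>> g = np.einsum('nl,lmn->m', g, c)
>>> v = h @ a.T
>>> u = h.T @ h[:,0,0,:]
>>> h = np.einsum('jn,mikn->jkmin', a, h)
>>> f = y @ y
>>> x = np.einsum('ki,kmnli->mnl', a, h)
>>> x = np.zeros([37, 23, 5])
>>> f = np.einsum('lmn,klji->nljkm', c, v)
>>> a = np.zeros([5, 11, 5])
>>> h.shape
(3, 5, 31, 11, 13)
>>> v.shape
(31, 11, 5, 3)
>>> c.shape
(11, 13, 37)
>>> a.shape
(5, 11, 5)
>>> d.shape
(37, 37)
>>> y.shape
(3, 3)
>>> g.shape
(13,)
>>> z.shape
(37, 37)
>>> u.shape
(13, 5, 11, 13)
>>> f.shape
(37, 11, 5, 31, 13)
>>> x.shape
(37, 23, 5)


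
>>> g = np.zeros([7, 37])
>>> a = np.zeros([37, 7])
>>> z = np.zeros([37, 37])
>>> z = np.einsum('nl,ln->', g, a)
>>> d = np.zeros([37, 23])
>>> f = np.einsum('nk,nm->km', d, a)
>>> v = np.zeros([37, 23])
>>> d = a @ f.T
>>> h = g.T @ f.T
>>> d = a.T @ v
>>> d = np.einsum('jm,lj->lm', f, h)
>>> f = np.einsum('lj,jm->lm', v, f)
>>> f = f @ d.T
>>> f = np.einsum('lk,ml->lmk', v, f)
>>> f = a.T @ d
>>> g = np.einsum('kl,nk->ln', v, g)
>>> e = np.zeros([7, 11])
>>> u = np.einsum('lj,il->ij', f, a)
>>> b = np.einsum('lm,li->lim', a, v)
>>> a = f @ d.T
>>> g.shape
(23, 7)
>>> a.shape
(7, 37)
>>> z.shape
()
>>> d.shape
(37, 7)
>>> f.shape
(7, 7)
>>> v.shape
(37, 23)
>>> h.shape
(37, 23)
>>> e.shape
(7, 11)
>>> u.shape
(37, 7)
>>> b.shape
(37, 23, 7)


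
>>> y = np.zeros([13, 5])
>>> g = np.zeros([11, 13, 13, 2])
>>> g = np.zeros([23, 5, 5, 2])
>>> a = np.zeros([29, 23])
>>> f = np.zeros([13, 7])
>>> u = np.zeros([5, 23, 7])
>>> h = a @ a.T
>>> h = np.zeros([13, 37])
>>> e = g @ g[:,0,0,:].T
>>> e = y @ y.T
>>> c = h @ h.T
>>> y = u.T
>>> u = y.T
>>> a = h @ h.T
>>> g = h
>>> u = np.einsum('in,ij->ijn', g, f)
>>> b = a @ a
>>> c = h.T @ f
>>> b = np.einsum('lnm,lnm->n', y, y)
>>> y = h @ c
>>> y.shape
(13, 7)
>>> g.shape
(13, 37)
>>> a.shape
(13, 13)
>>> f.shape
(13, 7)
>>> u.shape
(13, 7, 37)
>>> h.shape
(13, 37)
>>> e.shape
(13, 13)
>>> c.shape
(37, 7)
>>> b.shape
(23,)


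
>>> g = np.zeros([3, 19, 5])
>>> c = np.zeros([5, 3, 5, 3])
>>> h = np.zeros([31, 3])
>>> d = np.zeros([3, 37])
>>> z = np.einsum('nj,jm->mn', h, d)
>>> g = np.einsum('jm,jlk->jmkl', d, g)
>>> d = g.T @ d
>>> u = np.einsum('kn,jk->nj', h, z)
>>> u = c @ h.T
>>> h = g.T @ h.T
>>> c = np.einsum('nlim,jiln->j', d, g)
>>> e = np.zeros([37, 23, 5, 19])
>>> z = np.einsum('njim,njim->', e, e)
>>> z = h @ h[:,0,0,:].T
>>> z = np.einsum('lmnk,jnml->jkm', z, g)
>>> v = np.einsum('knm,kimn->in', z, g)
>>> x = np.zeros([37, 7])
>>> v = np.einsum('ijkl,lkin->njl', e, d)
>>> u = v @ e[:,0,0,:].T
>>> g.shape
(3, 37, 5, 19)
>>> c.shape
(3,)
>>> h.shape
(19, 5, 37, 31)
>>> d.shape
(19, 5, 37, 37)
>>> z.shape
(3, 19, 5)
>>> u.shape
(37, 23, 37)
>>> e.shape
(37, 23, 5, 19)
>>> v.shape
(37, 23, 19)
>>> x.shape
(37, 7)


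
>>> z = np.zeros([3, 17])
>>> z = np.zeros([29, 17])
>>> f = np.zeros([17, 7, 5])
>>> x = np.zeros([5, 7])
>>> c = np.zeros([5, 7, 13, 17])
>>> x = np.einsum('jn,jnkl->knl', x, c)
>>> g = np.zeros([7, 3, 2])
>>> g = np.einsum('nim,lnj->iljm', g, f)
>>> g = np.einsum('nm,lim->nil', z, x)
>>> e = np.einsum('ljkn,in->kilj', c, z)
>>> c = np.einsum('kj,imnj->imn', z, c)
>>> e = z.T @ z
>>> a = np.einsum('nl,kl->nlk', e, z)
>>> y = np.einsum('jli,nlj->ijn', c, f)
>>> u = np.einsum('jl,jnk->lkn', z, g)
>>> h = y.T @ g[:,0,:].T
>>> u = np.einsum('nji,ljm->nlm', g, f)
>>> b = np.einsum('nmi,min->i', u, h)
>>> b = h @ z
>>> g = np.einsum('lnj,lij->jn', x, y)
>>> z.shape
(29, 17)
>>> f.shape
(17, 7, 5)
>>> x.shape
(13, 7, 17)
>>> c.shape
(5, 7, 13)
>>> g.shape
(17, 7)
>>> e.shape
(17, 17)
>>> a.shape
(17, 17, 29)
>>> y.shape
(13, 5, 17)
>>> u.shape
(29, 17, 5)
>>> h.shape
(17, 5, 29)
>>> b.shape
(17, 5, 17)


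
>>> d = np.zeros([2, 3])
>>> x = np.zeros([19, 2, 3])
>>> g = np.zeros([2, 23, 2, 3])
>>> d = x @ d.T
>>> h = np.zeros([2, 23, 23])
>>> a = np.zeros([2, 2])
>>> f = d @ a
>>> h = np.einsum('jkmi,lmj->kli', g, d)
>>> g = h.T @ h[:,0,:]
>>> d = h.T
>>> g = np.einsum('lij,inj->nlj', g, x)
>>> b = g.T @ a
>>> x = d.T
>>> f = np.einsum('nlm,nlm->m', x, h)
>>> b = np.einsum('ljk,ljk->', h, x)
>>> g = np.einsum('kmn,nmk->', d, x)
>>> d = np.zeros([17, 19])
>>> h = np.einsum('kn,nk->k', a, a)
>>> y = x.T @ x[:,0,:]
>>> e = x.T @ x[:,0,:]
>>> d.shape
(17, 19)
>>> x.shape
(23, 19, 3)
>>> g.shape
()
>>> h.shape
(2,)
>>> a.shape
(2, 2)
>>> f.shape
(3,)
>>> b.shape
()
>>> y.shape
(3, 19, 3)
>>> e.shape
(3, 19, 3)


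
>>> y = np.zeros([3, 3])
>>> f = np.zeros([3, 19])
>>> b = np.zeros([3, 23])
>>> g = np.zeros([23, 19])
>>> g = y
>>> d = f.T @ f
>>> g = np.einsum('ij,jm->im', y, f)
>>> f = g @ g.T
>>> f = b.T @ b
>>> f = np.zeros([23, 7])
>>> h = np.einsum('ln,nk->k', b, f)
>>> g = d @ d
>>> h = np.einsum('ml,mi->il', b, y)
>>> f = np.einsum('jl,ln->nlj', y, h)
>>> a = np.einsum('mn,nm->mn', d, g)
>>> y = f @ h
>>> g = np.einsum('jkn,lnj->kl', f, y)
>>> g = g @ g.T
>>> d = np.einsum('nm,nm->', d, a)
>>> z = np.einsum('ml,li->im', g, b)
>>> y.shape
(23, 3, 23)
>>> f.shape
(23, 3, 3)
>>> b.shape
(3, 23)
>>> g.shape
(3, 3)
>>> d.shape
()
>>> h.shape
(3, 23)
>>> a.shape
(19, 19)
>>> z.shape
(23, 3)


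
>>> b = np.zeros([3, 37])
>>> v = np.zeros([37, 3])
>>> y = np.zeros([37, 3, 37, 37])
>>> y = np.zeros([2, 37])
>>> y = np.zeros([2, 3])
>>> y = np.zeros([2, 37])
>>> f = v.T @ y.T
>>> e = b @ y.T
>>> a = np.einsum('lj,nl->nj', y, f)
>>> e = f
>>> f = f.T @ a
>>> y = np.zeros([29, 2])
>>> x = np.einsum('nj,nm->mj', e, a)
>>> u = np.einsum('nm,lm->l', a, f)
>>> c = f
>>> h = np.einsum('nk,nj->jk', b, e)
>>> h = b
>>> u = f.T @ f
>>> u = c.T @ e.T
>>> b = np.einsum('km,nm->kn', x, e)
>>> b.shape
(37, 3)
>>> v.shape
(37, 3)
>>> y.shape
(29, 2)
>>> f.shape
(2, 37)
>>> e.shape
(3, 2)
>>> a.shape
(3, 37)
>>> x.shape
(37, 2)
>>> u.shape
(37, 3)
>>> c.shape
(2, 37)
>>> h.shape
(3, 37)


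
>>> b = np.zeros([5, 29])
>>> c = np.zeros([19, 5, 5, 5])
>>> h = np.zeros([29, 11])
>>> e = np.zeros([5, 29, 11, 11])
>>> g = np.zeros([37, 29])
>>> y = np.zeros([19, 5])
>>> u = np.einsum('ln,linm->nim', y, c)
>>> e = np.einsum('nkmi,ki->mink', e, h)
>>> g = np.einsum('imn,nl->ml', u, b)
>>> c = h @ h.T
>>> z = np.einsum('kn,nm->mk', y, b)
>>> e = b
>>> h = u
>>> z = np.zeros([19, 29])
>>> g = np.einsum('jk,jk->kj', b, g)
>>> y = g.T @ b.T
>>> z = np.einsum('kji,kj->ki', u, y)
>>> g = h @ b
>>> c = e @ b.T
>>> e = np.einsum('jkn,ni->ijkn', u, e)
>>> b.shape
(5, 29)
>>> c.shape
(5, 5)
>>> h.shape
(5, 5, 5)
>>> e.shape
(29, 5, 5, 5)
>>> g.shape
(5, 5, 29)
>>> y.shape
(5, 5)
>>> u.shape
(5, 5, 5)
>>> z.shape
(5, 5)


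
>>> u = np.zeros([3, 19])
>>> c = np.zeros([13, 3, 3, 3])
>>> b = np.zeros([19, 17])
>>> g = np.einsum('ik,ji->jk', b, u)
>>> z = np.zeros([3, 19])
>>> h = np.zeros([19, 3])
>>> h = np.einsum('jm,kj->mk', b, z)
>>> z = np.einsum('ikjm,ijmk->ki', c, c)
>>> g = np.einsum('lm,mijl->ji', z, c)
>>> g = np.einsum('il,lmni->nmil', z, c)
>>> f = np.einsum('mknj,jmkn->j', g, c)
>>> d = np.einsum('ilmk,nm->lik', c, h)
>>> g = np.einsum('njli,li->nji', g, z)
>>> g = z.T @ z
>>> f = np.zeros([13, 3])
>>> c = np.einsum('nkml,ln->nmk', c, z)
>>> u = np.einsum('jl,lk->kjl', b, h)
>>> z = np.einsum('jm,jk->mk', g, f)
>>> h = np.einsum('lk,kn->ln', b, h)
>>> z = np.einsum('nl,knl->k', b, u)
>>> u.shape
(3, 19, 17)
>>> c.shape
(13, 3, 3)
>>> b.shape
(19, 17)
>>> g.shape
(13, 13)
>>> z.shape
(3,)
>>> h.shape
(19, 3)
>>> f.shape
(13, 3)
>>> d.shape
(3, 13, 3)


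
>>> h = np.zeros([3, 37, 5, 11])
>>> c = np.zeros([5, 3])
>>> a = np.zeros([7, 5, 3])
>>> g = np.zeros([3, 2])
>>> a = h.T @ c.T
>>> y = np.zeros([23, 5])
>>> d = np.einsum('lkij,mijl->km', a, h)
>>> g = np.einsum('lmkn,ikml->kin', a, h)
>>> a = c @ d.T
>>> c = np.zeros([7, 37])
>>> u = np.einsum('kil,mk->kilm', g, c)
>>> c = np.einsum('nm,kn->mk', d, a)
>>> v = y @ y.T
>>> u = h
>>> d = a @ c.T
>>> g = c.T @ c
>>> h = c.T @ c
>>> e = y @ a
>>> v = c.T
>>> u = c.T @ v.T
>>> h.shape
(5, 5)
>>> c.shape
(3, 5)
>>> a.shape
(5, 5)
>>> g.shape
(5, 5)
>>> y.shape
(23, 5)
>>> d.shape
(5, 3)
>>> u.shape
(5, 5)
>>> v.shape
(5, 3)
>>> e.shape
(23, 5)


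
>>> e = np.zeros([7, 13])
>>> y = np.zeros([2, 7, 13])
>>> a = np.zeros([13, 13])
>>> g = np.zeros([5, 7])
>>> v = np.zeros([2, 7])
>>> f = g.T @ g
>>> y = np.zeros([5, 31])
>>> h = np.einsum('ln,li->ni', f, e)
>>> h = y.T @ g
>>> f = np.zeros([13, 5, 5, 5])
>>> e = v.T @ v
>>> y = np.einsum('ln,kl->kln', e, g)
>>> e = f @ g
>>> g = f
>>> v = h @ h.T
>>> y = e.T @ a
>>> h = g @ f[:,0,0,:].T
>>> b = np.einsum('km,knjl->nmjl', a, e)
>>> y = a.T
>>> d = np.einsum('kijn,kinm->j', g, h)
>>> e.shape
(13, 5, 5, 7)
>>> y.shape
(13, 13)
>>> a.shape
(13, 13)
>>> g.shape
(13, 5, 5, 5)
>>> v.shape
(31, 31)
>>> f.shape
(13, 5, 5, 5)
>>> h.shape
(13, 5, 5, 13)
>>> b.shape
(5, 13, 5, 7)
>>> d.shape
(5,)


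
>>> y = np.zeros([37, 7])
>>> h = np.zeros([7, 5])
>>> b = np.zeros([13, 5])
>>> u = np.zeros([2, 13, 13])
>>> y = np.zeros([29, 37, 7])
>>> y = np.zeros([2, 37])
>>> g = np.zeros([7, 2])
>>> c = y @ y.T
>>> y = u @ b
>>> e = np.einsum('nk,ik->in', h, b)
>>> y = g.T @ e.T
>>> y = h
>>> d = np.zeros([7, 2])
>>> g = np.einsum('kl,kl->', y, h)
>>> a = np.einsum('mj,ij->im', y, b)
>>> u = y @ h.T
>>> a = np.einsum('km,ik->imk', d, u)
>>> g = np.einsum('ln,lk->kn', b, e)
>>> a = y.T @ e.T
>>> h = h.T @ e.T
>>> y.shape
(7, 5)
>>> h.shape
(5, 13)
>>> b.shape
(13, 5)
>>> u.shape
(7, 7)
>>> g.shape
(7, 5)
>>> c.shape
(2, 2)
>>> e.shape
(13, 7)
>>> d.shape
(7, 2)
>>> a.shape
(5, 13)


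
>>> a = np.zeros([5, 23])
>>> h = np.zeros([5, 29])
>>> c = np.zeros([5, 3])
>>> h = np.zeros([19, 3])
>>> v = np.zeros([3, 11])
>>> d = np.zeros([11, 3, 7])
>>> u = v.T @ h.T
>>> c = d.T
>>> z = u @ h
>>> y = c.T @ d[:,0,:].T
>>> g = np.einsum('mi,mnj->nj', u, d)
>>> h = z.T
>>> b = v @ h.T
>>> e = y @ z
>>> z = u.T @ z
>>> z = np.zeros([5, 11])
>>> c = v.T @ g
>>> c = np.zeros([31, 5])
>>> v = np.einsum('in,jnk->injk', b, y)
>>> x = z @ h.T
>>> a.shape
(5, 23)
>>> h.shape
(3, 11)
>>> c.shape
(31, 5)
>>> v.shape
(3, 3, 11, 11)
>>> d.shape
(11, 3, 7)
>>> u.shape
(11, 19)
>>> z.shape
(5, 11)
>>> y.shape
(11, 3, 11)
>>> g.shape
(3, 7)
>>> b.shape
(3, 3)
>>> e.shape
(11, 3, 3)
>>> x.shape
(5, 3)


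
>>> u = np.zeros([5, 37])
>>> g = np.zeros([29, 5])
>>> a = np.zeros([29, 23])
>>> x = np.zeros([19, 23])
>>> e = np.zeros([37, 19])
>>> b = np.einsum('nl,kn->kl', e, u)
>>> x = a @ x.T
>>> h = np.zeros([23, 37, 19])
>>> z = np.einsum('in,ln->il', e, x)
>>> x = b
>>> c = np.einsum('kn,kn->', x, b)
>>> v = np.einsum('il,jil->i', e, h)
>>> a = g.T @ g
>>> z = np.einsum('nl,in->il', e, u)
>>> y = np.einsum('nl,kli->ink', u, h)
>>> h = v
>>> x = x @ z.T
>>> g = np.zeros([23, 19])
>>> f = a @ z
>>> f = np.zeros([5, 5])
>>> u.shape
(5, 37)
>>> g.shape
(23, 19)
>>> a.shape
(5, 5)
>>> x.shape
(5, 5)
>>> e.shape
(37, 19)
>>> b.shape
(5, 19)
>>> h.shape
(37,)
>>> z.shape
(5, 19)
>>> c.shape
()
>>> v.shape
(37,)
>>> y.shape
(19, 5, 23)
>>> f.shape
(5, 5)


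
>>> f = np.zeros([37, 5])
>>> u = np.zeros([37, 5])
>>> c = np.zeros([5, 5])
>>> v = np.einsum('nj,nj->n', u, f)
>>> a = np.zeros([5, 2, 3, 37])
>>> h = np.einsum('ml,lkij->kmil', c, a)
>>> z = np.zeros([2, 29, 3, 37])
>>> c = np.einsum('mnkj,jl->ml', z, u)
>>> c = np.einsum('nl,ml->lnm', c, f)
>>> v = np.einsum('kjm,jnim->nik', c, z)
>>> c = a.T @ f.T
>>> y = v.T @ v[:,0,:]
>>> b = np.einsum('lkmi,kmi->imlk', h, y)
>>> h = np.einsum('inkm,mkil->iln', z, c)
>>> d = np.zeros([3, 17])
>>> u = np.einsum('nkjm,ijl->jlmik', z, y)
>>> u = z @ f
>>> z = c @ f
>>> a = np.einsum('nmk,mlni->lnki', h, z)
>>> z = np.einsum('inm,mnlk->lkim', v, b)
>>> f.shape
(37, 5)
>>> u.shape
(2, 29, 3, 5)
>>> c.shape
(37, 3, 2, 37)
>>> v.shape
(29, 3, 5)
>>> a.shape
(3, 2, 29, 5)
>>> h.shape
(2, 37, 29)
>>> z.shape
(2, 5, 29, 5)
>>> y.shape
(5, 3, 5)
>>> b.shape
(5, 3, 2, 5)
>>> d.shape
(3, 17)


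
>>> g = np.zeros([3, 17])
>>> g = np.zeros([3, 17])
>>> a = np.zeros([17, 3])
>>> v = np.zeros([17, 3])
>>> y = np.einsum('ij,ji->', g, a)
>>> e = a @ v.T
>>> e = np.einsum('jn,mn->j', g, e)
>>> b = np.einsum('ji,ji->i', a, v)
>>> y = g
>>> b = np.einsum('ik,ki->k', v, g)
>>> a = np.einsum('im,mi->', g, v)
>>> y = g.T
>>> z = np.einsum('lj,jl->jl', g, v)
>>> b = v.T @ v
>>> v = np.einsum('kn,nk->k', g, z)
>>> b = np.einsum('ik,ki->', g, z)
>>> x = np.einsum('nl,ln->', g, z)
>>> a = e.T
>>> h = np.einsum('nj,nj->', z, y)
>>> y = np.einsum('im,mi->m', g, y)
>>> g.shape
(3, 17)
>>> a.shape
(3,)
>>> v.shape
(3,)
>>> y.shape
(17,)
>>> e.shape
(3,)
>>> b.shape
()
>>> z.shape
(17, 3)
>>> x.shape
()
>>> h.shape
()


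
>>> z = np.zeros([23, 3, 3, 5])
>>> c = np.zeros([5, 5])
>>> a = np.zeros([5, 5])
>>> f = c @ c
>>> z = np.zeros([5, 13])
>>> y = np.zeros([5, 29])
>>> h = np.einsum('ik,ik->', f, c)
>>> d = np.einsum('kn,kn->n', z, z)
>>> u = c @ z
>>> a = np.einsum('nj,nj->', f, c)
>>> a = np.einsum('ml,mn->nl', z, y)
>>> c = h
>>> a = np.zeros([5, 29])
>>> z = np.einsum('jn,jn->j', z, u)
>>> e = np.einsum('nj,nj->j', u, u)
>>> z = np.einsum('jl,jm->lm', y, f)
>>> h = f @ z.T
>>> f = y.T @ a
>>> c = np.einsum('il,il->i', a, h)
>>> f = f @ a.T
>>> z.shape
(29, 5)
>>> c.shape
(5,)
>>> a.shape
(5, 29)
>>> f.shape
(29, 5)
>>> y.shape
(5, 29)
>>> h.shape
(5, 29)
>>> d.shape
(13,)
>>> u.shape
(5, 13)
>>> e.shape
(13,)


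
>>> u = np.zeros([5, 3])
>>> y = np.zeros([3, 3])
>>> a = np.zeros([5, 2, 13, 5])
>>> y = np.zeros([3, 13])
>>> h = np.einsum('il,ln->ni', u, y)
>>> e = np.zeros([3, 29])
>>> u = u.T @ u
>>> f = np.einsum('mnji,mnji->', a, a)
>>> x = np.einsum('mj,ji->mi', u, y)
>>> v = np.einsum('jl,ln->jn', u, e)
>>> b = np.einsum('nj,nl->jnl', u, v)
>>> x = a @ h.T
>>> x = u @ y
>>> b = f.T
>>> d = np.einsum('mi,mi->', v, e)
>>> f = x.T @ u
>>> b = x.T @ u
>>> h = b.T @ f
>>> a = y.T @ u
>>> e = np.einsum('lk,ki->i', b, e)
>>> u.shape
(3, 3)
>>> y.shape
(3, 13)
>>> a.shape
(13, 3)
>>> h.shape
(3, 3)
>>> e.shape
(29,)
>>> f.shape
(13, 3)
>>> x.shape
(3, 13)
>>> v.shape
(3, 29)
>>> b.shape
(13, 3)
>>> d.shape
()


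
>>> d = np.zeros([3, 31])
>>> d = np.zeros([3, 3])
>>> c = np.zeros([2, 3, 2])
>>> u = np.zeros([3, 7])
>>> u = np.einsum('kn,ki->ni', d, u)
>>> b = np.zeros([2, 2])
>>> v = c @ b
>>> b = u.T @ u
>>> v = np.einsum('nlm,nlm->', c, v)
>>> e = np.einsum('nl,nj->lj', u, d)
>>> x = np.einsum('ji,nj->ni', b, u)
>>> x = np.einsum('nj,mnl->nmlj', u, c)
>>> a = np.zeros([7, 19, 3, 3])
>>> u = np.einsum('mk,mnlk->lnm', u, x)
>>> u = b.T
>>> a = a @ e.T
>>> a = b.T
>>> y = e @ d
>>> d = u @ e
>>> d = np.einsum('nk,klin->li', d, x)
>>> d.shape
(2, 2)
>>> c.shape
(2, 3, 2)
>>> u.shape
(7, 7)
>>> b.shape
(7, 7)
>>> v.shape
()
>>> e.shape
(7, 3)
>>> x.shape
(3, 2, 2, 7)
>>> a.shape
(7, 7)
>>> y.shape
(7, 3)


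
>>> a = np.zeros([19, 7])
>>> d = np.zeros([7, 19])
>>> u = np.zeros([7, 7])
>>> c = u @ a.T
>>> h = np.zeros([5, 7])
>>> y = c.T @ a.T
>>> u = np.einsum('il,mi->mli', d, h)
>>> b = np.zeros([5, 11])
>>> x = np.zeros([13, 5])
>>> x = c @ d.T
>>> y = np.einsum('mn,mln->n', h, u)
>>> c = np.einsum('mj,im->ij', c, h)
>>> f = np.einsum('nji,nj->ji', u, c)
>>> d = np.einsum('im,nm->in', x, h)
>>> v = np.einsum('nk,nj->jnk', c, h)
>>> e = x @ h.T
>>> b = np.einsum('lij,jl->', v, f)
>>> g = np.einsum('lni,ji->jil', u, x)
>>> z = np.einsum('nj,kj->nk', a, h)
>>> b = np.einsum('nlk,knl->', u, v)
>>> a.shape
(19, 7)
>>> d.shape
(7, 5)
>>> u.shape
(5, 19, 7)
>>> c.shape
(5, 19)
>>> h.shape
(5, 7)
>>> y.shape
(7,)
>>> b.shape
()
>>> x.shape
(7, 7)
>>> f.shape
(19, 7)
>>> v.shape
(7, 5, 19)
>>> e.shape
(7, 5)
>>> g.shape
(7, 7, 5)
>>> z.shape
(19, 5)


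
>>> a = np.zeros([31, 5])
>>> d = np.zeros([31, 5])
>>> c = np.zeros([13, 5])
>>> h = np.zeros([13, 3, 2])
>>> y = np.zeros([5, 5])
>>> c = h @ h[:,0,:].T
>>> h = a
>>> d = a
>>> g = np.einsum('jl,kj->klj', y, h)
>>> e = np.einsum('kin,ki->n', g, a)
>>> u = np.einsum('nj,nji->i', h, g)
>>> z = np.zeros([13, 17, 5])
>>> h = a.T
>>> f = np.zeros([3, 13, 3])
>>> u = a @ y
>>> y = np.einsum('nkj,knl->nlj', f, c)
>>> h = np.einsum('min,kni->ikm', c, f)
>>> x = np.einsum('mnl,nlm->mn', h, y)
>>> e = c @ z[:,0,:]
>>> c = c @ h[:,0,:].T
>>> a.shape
(31, 5)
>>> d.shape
(31, 5)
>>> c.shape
(13, 3, 3)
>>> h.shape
(3, 3, 13)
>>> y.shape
(3, 13, 3)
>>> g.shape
(31, 5, 5)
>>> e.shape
(13, 3, 5)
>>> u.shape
(31, 5)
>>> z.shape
(13, 17, 5)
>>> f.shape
(3, 13, 3)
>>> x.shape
(3, 3)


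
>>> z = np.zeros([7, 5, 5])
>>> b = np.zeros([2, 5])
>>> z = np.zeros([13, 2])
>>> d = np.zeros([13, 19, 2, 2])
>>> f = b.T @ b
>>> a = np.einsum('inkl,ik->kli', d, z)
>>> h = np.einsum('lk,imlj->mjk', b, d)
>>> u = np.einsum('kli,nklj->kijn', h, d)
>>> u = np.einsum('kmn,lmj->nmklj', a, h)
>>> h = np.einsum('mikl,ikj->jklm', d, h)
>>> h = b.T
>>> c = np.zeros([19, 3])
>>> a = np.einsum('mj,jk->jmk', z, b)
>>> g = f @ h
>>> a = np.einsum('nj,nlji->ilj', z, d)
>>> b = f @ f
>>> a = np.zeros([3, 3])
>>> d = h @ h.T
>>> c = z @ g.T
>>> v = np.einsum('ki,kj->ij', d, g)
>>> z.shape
(13, 2)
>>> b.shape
(5, 5)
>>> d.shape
(5, 5)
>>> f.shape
(5, 5)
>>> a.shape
(3, 3)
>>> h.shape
(5, 2)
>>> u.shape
(13, 2, 2, 19, 5)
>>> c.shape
(13, 5)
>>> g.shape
(5, 2)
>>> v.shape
(5, 2)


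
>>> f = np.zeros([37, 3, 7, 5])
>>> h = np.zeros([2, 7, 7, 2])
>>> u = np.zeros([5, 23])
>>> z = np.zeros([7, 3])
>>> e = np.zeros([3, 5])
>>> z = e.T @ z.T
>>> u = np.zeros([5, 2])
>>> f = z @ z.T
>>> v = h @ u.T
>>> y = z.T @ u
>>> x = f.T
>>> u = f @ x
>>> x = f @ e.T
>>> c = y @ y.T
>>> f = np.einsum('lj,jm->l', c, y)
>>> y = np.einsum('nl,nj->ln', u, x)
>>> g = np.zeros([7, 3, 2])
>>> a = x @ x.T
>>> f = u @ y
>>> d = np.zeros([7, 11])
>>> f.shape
(5, 5)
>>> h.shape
(2, 7, 7, 2)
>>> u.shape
(5, 5)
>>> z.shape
(5, 7)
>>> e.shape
(3, 5)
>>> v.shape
(2, 7, 7, 5)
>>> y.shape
(5, 5)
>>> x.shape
(5, 3)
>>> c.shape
(7, 7)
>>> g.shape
(7, 3, 2)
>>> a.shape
(5, 5)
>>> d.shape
(7, 11)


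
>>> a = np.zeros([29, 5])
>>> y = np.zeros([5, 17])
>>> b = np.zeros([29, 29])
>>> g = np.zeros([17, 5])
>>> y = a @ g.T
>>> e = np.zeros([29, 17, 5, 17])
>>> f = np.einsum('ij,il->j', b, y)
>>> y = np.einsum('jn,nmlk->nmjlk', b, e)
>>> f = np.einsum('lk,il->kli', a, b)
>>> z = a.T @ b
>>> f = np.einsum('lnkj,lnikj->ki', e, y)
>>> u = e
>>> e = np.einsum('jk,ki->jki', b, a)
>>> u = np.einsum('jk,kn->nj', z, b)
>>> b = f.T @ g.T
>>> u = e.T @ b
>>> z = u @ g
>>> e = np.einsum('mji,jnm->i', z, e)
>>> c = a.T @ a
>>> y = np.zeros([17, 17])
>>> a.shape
(29, 5)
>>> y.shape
(17, 17)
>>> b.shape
(29, 17)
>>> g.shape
(17, 5)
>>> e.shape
(5,)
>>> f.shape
(5, 29)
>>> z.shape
(5, 29, 5)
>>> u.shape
(5, 29, 17)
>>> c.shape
(5, 5)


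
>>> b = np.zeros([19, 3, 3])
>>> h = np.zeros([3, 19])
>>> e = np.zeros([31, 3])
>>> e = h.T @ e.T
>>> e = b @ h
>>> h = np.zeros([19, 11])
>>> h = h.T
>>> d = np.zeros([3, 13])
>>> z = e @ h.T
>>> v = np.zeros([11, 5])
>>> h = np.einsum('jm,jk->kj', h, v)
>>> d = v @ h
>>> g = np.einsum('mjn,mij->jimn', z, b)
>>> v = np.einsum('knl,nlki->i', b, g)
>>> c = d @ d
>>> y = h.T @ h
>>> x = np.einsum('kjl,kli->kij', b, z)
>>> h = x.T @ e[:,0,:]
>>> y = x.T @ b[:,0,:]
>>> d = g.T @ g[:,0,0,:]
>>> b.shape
(19, 3, 3)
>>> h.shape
(3, 11, 19)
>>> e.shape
(19, 3, 19)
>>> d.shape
(11, 19, 3, 11)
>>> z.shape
(19, 3, 11)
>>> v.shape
(11,)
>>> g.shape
(3, 3, 19, 11)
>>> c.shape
(11, 11)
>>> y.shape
(3, 11, 3)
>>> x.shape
(19, 11, 3)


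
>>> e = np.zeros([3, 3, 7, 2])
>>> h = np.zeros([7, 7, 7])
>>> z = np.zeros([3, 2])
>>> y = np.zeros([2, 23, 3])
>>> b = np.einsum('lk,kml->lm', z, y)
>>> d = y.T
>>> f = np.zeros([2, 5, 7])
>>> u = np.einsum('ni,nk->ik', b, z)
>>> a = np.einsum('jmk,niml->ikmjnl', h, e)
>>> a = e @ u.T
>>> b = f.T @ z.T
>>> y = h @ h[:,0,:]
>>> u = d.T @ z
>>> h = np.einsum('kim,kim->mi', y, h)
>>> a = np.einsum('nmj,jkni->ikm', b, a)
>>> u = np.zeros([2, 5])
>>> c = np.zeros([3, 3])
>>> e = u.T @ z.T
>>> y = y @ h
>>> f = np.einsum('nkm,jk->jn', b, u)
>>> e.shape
(5, 3)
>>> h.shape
(7, 7)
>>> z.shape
(3, 2)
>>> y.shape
(7, 7, 7)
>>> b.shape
(7, 5, 3)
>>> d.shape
(3, 23, 2)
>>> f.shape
(2, 7)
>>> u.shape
(2, 5)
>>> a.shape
(23, 3, 5)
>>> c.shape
(3, 3)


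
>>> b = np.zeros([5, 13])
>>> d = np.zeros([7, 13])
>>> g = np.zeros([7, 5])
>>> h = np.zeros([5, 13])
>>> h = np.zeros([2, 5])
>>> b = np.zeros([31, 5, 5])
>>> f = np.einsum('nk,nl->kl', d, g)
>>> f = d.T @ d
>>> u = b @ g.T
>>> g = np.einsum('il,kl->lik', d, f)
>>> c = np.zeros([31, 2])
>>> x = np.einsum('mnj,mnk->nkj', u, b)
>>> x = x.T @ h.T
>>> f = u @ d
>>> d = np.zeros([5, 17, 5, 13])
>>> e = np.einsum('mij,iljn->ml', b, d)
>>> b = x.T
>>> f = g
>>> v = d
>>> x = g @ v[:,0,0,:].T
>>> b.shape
(2, 5, 7)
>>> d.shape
(5, 17, 5, 13)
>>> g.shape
(13, 7, 13)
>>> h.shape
(2, 5)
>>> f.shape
(13, 7, 13)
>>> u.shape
(31, 5, 7)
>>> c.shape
(31, 2)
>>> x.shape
(13, 7, 5)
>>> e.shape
(31, 17)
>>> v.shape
(5, 17, 5, 13)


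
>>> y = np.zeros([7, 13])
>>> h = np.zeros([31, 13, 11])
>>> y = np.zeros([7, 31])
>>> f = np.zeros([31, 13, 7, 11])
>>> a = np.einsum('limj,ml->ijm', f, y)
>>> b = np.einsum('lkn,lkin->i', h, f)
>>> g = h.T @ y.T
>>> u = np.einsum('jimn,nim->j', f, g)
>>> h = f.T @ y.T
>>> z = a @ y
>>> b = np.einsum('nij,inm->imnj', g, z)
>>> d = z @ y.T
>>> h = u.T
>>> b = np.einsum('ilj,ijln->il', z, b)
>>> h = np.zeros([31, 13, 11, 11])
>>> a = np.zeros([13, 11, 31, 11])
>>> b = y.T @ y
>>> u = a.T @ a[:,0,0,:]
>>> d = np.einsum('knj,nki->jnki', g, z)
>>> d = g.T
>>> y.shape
(7, 31)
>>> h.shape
(31, 13, 11, 11)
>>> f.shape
(31, 13, 7, 11)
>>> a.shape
(13, 11, 31, 11)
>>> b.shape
(31, 31)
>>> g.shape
(11, 13, 7)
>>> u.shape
(11, 31, 11, 11)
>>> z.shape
(13, 11, 31)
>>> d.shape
(7, 13, 11)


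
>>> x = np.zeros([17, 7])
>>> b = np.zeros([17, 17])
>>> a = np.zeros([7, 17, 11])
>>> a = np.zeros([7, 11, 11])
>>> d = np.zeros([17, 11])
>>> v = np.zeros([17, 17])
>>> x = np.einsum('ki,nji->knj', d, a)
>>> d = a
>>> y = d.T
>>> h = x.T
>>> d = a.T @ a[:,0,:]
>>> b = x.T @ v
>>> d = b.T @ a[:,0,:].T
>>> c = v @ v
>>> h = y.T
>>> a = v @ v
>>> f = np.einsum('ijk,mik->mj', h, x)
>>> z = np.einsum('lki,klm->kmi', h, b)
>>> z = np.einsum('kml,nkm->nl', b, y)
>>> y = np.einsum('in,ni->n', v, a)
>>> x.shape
(17, 7, 11)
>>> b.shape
(11, 7, 17)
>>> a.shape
(17, 17)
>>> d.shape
(17, 7, 7)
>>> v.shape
(17, 17)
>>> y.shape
(17,)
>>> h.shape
(7, 11, 11)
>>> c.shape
(17, 17)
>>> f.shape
(17, 11)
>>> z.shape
(11, 17)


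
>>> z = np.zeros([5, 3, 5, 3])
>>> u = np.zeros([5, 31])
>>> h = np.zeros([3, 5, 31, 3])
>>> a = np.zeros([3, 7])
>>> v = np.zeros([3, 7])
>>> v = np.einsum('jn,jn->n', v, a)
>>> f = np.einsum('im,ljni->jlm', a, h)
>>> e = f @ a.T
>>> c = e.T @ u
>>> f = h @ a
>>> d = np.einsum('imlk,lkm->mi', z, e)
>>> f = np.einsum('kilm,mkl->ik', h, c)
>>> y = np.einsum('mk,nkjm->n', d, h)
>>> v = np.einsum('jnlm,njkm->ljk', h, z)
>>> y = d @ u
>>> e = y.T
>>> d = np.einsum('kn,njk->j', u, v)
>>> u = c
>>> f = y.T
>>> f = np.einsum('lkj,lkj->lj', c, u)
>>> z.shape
(5, 3, 5, 3)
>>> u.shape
(3, 3, 31)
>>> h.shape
(3, 5, 31, 3)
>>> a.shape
(3, 7)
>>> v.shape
(31, 3, 5)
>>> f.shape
(3, 31)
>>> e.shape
(31, 3)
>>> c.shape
(3, 3, 31)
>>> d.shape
(3,)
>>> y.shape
(3, 31)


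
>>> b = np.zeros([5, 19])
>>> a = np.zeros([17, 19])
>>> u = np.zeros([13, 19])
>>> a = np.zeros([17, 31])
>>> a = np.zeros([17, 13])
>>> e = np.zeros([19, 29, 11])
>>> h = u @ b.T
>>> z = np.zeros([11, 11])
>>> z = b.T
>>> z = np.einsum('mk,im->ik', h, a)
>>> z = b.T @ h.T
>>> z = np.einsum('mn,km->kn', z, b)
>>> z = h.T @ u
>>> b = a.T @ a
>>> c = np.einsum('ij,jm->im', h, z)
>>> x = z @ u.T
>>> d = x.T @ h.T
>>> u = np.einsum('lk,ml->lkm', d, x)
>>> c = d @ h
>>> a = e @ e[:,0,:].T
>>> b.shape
(13, 13)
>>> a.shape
(19, 29, 19)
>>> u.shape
(13, 13, 5)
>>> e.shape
(19, 29, 11)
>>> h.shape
(13, 5)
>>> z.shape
(5, 19)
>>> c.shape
(13, 5)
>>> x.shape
(5, 13)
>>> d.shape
(13, 13)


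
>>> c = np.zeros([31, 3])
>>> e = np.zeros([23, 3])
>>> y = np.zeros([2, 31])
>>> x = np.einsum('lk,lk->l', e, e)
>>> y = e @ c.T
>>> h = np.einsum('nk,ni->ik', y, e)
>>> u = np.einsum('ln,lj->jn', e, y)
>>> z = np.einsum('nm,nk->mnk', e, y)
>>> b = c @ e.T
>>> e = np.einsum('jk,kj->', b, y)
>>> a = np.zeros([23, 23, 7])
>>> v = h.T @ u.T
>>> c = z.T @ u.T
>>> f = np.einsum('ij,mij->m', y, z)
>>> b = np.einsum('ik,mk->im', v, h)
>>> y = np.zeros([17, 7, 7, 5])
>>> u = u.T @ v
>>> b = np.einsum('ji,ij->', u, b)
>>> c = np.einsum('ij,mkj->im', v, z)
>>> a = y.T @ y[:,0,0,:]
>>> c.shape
(31, 3)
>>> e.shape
()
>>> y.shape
(17, 7, 7, 5)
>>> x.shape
(23,)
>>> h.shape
(3, 31)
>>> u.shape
(3, 31)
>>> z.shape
(3, 23, 31)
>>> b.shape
()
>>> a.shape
(5, 7, 7, 5)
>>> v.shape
(31, 31)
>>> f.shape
(3,)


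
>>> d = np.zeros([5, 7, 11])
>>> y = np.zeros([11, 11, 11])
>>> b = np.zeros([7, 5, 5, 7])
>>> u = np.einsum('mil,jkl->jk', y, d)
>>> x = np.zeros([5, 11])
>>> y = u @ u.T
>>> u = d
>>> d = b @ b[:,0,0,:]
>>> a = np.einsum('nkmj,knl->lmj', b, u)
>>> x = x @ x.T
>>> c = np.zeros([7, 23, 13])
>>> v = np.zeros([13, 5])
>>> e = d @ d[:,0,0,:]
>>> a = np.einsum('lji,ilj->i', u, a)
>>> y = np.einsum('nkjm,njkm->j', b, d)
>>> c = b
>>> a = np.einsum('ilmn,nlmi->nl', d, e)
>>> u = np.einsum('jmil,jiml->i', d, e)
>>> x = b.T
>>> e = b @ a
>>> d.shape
(7, 5, 5, 7)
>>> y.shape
(5,)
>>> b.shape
(7, 5, 5, 7)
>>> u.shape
(5,)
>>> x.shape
(7, 5, 5, 7)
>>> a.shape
(7, 5)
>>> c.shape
(7, 5, 5, 7)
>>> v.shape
(13, 5)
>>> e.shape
(7, 5, 5, 5)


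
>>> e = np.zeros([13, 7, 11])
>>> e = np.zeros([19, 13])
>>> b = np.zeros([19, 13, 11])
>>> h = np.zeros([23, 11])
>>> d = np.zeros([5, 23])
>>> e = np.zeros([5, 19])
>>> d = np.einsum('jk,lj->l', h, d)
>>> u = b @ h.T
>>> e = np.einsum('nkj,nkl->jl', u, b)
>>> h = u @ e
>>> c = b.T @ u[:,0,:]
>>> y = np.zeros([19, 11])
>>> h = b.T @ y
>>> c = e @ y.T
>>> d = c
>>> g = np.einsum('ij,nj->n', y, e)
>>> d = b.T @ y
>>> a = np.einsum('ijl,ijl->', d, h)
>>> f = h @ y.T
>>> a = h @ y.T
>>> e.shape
(23, 11)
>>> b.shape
(19, 13, 11)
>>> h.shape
(11, 13, 11)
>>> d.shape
(11, 13, 11)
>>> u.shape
(19, 13, 23)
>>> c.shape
(23, 19)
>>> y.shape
(19, 11)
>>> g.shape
(23,)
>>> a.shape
(11, 13, 19)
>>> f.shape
(11, 13, 19)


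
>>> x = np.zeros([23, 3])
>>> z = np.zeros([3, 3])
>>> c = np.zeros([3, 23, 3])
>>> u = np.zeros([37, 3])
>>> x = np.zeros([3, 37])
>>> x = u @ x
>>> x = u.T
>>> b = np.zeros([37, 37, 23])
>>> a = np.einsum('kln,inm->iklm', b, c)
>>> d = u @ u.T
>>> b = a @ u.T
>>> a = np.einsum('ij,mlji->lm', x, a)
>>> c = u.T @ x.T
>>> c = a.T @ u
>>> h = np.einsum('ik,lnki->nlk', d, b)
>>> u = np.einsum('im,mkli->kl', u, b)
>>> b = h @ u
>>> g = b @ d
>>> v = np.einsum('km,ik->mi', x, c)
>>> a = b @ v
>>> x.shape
(3, 37)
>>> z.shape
(3, 3)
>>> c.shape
(3, 3)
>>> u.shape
(37, 37)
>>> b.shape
(37, 3, 37)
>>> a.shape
(37, 3, 3)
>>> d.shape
(37, 37)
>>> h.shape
(37, 3, 37)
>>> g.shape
(37, 3, 37)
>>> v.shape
(37, 3)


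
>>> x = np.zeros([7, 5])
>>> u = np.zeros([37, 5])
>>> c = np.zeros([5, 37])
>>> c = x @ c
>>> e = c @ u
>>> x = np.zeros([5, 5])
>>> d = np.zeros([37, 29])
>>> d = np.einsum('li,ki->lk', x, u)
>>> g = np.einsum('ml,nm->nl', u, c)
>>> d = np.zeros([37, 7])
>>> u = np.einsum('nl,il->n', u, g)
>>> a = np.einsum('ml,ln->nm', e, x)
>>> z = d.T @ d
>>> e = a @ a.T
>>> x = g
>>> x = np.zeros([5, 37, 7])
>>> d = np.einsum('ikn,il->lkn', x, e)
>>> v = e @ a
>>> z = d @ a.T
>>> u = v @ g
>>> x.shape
(5, 37, 7)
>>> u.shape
(5, 5)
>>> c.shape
(7, 37)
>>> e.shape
(5, 5)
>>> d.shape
(5, 37, 7)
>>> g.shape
(7, 5)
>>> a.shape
(5, 7)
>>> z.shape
(5, 37, 5)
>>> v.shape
(5, 7)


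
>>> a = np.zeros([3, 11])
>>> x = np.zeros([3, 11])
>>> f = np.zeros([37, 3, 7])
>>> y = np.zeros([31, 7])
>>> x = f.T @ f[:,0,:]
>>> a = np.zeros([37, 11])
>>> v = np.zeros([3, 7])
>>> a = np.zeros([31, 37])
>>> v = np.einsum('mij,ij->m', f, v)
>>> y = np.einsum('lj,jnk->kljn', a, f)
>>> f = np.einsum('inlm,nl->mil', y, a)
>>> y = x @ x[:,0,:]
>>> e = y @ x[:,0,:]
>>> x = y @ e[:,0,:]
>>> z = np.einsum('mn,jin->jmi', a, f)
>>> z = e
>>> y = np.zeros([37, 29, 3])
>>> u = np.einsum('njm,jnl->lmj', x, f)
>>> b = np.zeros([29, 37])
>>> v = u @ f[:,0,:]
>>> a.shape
(31, 37)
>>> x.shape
(7, 3, 7)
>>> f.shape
(3, 7, 37)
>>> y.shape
(37, 29, 3)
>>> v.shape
(37, 7, 37)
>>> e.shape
(7, 3, 7)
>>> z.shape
(7, 3, 7)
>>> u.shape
(37, 7, 3)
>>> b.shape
(29, 37)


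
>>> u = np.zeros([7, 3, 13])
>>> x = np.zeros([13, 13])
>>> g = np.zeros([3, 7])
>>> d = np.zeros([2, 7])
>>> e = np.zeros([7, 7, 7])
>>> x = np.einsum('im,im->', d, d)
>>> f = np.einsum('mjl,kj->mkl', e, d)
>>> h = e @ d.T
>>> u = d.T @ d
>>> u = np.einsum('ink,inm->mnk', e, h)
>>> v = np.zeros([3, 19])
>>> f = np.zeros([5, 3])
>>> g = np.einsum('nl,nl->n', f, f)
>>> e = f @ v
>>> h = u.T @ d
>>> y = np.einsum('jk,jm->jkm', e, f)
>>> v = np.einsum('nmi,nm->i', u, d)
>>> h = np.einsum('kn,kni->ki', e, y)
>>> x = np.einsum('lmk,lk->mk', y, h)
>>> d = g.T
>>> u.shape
(2, 7, 7)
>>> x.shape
(19, 3)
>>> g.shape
(5,)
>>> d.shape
(5,)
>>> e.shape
(5, 19)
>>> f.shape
(5, 3)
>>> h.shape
(5, 3)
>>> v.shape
(7,)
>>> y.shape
(5, 19, 3)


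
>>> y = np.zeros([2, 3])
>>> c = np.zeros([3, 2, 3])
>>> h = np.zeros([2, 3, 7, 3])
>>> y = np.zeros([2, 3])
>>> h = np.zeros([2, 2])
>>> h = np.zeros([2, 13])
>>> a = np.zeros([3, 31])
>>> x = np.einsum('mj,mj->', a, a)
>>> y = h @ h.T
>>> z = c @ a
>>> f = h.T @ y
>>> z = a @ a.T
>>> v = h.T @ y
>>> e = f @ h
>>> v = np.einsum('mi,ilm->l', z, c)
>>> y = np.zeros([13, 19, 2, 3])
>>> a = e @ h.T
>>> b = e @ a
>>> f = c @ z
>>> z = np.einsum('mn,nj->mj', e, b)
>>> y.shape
(13, 19, 2, 3)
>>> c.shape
(3, 2, 3)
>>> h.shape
(2, 13)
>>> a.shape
(13, 2)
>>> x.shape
()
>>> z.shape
(13, 2)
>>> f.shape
(3, 2, 3)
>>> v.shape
(2,)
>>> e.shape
(13, 13)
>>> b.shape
(13, 2)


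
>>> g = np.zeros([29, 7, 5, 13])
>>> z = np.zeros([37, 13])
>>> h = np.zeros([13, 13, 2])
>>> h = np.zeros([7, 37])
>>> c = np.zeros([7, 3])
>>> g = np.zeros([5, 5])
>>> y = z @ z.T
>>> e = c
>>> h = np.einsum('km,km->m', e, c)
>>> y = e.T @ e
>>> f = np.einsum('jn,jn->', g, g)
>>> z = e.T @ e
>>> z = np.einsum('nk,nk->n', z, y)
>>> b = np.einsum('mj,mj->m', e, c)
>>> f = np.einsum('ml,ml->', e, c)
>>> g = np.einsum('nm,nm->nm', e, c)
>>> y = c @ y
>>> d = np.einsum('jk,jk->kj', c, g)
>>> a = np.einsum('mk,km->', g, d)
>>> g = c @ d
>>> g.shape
(7, 7)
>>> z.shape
(3,)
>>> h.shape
(3,)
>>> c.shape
(7, 3)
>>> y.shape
(7, 3)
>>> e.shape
(7, 3)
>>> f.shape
()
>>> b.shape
(7,)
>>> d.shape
(3, 7)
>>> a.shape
()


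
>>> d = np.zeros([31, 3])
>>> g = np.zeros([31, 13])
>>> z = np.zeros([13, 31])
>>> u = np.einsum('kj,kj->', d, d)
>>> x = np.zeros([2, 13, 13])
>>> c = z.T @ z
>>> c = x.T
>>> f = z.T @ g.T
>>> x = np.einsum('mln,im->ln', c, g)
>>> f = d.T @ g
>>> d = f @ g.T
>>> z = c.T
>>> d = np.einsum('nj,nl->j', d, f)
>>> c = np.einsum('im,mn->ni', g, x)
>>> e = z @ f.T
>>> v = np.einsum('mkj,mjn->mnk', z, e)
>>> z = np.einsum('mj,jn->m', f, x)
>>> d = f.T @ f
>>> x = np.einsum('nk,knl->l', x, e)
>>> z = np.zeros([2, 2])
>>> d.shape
(13, 13)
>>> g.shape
(31, 13)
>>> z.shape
(2, 2)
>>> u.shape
()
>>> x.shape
(3,)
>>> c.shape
(2, 31)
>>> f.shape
(3, 13)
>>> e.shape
(2, 13, 3)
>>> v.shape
(2, 3, 13)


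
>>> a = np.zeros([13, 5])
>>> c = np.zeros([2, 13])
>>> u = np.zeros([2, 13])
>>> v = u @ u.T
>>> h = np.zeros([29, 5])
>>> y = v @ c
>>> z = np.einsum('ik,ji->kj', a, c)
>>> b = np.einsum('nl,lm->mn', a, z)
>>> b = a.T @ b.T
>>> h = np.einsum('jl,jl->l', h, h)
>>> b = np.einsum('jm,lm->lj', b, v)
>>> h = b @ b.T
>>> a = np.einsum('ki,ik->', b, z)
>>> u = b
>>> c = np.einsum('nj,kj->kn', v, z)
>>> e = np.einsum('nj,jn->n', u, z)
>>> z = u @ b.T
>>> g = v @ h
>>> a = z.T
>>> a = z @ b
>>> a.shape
(2, 5)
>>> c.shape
(5, 2)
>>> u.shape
(2, 5)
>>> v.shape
(2, 2)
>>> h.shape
(2, 2)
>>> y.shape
(2, 13)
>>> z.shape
(2, 2)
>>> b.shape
(2, 5)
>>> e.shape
(2,)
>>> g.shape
(2, 2)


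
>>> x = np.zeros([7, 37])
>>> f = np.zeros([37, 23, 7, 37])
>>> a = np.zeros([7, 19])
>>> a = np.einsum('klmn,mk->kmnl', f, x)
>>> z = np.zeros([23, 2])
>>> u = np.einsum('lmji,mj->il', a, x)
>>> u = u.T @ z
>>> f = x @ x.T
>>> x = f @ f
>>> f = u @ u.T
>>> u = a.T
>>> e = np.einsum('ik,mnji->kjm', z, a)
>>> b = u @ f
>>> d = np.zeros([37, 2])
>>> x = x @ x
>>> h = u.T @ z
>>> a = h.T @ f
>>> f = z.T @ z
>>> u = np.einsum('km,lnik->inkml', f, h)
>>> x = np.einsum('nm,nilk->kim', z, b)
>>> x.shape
(37, 37, 2)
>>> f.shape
(2, 2)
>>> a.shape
(2, 37, 7, 37)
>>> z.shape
(23, 2)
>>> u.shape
(37, 7, 2, 2, 37)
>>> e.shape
(2, 37, 37)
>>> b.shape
(23, 37, 7, 37)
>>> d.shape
(37, 2)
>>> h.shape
(37, 7, 37, 2)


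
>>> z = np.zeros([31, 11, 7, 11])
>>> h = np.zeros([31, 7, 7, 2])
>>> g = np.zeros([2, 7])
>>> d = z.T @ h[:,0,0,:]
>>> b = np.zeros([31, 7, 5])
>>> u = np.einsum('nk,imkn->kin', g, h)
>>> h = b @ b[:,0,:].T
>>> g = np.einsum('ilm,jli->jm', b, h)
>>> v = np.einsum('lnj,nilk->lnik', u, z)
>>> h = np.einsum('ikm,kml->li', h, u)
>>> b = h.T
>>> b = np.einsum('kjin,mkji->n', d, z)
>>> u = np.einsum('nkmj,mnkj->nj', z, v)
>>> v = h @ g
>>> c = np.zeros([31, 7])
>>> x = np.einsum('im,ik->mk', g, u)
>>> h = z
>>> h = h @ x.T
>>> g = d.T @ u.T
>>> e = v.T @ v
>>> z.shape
(31, 11, 7, 11)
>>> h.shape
(31, 11, 7, 5)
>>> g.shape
(2, 11, 7, 31)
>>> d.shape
(11, 7, 11, 2)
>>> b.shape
(2,)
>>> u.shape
(31, 11)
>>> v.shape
(2, 5)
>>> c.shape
(31, 7)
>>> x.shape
(5, 11)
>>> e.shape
(5, 5)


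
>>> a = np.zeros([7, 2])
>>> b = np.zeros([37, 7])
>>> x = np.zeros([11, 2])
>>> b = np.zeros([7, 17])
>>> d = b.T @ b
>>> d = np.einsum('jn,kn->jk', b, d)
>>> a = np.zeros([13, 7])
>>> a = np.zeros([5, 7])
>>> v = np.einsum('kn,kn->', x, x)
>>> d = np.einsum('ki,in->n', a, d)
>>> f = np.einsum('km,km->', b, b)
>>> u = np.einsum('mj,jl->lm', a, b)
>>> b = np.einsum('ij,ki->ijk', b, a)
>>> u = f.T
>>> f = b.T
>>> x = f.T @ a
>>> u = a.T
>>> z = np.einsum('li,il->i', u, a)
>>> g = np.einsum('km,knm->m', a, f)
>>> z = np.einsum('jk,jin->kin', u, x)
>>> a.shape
(5, 7)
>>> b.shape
(7, 17, 5)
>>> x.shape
(7, 17, 7)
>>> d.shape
(17,)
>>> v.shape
()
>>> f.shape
(5, 17, 7)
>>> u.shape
(7, 5)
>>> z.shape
(5, 17, 7)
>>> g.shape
(7,)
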